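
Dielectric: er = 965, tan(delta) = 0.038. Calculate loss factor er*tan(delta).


Loss = 965 * 0.038 = 36.67

36.67


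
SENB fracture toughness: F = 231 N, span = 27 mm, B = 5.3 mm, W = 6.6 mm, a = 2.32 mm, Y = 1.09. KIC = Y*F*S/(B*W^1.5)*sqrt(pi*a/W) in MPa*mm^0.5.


KIC = 1.09*231*27/(5.3*6.6^1.5)*sqrt(pi*2.32/6.6) = 79.5

79.5


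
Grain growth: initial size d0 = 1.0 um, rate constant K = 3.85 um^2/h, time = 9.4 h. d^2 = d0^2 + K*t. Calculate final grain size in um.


d^2 = 1.0^2 + 3.85*9.4 = 37.19
d = sqrt(37.19) = 6.1 um

6.1


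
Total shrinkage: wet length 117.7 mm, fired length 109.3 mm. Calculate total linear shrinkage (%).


TS = (117.7 - 109.3) / 117.7 * 100 = 7.14%

7.14


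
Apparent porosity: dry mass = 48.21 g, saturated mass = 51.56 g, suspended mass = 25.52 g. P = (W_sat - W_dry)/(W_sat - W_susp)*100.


P = (51.56 - 48.21) / (51.56 - 25.52) * 100 = 3.35 / 26.04 * 100 = 12.9%

12.9


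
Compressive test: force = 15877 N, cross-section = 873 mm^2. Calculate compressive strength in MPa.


CS = 15877 / 873 = 18.2 MPa

18.2


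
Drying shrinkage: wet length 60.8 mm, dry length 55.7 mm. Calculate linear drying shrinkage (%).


DS = (60.8 - 55.7) / 60.8 * 100 = 8.39%

8.39


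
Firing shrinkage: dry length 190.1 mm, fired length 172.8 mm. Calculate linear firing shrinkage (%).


FS = (190.1 - 172.8) / 190.1 * 100 = 9.1%

9.1


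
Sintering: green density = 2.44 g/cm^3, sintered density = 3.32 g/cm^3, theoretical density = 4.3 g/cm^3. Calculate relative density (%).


Relative = 3.32 / 4.3 * 100 = 77.2%

77.2


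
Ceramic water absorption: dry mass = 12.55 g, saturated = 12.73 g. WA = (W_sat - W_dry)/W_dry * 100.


WA = (12.73 - 12.55) / 12.55 * 100 = 1.43%

1.43


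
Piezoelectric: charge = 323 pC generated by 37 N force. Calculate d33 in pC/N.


d33 = 323 / 37 = 8.7 pC/N

8.7


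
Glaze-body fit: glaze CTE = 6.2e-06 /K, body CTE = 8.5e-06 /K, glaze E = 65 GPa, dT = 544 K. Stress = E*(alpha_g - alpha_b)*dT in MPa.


Stress = 65*1000*(6.2e-06 - 8.5e-06)*544 = -81.3 MPa

-81.3


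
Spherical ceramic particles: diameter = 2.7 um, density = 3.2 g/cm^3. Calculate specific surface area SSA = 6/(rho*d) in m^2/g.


SSA = 6 / (3.2 * 2.7) = 0.694 m^2/g

0.694


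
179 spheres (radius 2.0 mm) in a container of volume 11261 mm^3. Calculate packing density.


V_sphere = 4/3*pi*2.0^3 = 33.5103 mm^3
Total V = 179*33.5103 = 5998.3437 mm^3
PD = 5998.3437 / 11261 = 0.533

0.533


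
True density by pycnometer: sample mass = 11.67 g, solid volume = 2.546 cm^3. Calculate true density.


TD = 11.67 / 2.546 = 4.584 g/cm^3

4.584


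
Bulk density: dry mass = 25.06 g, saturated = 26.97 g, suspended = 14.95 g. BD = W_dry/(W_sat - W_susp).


BD = 25.06 / (26.97 - 14.95) = 25.06 / 12.02 = 2.085 g/cm^3

2.085


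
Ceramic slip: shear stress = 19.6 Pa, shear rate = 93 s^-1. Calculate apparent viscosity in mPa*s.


eta = tau/gamma * 1000 = 19.6/93 * 1000 = 210.8 mPa*s

210.8


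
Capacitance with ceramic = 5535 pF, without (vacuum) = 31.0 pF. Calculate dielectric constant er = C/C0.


er = 5535 / 31.0 = 178.55

178.55


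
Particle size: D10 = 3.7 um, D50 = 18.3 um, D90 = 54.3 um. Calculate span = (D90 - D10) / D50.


Span = (54.3 - 3.7) / 18.3 = 50.6 / 18.3 = 2.765

2.765


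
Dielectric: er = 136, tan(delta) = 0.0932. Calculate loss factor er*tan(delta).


Loss = 136 * 0.0932 = 12.675

12.675


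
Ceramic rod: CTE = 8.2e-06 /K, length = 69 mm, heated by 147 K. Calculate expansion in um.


dL = 8.2e-06 * 69 * 147 * 1000 = 83.173 um

83.173


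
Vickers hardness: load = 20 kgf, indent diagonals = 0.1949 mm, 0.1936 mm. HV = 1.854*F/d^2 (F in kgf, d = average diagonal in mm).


d_avg = (0.1949+0.1936)/2 = 0.19425 mm
HV = 1.854*20/0.19425^2 = 983

983


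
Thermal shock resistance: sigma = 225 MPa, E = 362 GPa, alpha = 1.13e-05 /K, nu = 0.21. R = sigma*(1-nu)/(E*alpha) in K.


R = 225*(1-0.21)/(362*1000*1.13e-05) = 43 K

43


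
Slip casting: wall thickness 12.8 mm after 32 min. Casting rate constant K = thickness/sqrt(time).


K = 12.8 / sqrt(32) = 12.8 / 5.6569 = 2.263 mm/min^0.5

2.263


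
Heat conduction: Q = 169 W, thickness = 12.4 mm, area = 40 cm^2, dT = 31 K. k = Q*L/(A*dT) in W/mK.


k = 169*12.4/1000/(40/10000*31) = 16.9 W/mK

16.9


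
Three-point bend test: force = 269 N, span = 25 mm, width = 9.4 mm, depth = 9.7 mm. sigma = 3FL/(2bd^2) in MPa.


sigma = 3*269*25/(2*9.4*9.7^2) = 11.4 MPa

11.4


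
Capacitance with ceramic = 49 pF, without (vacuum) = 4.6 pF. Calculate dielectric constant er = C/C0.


er = 49 / 4.6 = 10.65

10.65


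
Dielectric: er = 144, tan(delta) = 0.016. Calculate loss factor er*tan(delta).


Loss = 144 * 0.016 = 2.304

2.304


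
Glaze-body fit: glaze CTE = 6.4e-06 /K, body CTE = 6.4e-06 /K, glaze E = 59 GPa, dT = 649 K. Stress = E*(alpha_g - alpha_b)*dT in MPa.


Stress = 59*1000*(6.4e-06 - 6.4e-06)*649 = 0.0 MPa

0.0


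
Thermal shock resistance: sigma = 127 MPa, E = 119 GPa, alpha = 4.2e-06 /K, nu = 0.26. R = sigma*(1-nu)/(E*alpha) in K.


R = 127*(1-0.26)/(119*1000*4.2e-06) = 188 K

188


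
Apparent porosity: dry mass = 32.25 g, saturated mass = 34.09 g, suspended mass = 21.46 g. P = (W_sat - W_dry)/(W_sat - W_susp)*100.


P = (34.09 - 32.25) / (34.09 - 21.46) * 100 = 1.84 / 12.63 * 100 = 14.6%

14.6


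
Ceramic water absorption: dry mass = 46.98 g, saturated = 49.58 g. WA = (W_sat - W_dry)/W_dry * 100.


WA = (49.58 - 46.98) / 46.98 * 100 = 5.53%

5.53


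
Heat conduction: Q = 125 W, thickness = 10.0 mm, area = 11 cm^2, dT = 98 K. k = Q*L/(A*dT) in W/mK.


k = 125*10.0/1000/(11/10000*98) = 11.6 W/mK

11.6


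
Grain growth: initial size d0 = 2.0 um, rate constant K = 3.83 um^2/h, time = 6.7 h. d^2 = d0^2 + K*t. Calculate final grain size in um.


d^2 = 2.0^2 + 3.83*6.7 = 29.661
d = sqrt(29.661) = 5.45 um

5.45


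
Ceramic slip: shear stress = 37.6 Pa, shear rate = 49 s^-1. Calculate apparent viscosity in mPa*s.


eta = tau/gamma * 1000 = 37.6/49 * 1000 = 767.3 mPa*s

767.3


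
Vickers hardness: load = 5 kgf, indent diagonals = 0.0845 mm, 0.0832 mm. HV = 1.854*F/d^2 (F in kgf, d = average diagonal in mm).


d_avg = (0.0845+0.0832)/2 = 0.08385 mm
HV = 1.854*5/0.08385^2 = 1318

1318


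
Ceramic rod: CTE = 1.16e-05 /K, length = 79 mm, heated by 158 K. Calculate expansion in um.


dL = 1.16e-05 * 79 * 158 * 1000 = 144.791 um

144.791


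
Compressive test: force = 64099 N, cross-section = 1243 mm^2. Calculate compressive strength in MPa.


CS = 64099 / 1243 = 51.6 MPa

51.6


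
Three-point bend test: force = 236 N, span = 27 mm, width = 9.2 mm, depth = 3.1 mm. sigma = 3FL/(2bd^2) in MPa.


sigma = 3*236*27/(2*9.2*3.1^2) = 108.1 MPa

108.1


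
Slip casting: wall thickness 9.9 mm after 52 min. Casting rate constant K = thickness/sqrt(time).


K = 9.9 / sqrt(52) = 9.9 / 7.2111 = 1.373 mm/min^0.5

1.373


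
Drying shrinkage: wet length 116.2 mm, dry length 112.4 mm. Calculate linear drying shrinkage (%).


DS = (116.2 - 112.4) / 116.2 * 100 = 3.27%

3.27


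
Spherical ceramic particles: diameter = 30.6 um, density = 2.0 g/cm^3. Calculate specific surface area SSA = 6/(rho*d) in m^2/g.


SSA = 6 / (2.0 * 30.6) = 0.098 m^2/g

0.098


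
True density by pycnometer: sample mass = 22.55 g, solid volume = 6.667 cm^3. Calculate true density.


TD = 22.55 / 6.667 = 3.382 g/cm^3

3.382


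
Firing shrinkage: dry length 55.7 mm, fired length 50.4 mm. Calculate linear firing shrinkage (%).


FS = (55.7 - 50.4) / 55.7 * 100 = 9.52%

9.52


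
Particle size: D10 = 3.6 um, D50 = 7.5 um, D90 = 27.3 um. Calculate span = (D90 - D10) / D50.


Span = (27.3 - 3.6) / 7.5 = 23.7 / 7.5 = 3.16

3.16


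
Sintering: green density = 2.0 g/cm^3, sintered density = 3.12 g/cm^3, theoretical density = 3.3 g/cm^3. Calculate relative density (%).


Relative = 3.12 / 3.3 * 100 = 94.5%

94.5


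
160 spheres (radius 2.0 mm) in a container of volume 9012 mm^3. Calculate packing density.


V_sphere = 4/3*pi*2.0^3 = 33.5103 mm^3
Total V = 160*33.5103 = 5361.648 mm^3
PD = 5361.648 / 9012 = 0.595

0.595


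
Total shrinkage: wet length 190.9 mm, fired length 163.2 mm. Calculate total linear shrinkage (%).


TS = (190.9 - 163.2) / 190.9 * 100 = 14.51%

14.51


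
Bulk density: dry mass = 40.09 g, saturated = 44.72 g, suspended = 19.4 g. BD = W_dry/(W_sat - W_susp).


BD = 40.09 / (44.72 - 19.4) = 40.09 / 25.32 = 1.583 g/cm^3

1.583


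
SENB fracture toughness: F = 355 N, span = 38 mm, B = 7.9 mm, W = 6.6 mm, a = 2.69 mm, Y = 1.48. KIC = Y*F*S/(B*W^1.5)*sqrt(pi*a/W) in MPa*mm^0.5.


KIC = 1.48*355*38/(7.9*6.6^1.5)*sqrt(pi*2.69/6.6) = 168.66

168.66


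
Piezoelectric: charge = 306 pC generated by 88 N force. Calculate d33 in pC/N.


d33 = 306 / 88 = 3.5 pC/N

3.5


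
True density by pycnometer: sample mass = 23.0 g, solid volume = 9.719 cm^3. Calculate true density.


TD = 23.0 / 9.719 = 2.366 g/cm^3

2.366


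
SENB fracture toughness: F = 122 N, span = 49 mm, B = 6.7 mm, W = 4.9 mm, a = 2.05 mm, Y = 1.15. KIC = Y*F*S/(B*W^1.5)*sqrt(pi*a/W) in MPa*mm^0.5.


KIC = 1.15*122*49/(6.7*4.9^1.5)*sqrt(pi*2.05/4.9) = 108.45

108.45


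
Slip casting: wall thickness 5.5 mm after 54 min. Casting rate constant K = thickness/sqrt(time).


K = 5.5 / sqrt(54) = 5.5 / 7.3485 = 0.748 mm/min^0.5

0.748


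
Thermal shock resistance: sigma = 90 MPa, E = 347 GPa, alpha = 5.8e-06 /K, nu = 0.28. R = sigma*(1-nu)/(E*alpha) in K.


R = 90*(1-0.28)/(347*1000*5.8e-06) = 32 K

32


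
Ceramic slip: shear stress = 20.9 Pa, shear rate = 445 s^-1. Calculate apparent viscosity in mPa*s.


eta = tau/gamma * 1000 = 20.9/445 * 1000 = 47.0 mPa*s

47.0


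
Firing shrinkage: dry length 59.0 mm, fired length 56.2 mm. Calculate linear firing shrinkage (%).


FS = (59.0 - 56.2) / 59.0 * 100 = 4.75%

4.75


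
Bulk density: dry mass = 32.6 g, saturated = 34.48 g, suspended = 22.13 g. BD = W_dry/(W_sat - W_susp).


BD = 32.6 / (34.48 - 22.13) = 32.6 / 12.35 = 2.64 g/cm^3

2.64


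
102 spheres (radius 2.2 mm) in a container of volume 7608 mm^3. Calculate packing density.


V_sphere = 4/3*pi*2.2^3 = 44.6022 mm^3
Total V = 102*44.6022 = 4549.4244 mm^3
PD = 4549.4244 / 7608 = 0.598

0.598


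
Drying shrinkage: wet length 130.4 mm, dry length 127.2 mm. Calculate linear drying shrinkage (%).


DS = (130.4 - 127.2) / 130.4 * 100 = 2.45%

2.45


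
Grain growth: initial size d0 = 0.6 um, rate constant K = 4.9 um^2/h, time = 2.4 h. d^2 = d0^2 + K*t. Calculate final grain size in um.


d^2 = 0.6^2 + 4.9*2.4 = 12.12
d = sqrt(12.12) = 3.48 um

3.48


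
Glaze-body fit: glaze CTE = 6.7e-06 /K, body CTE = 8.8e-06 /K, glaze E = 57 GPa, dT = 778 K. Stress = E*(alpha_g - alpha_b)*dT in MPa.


Stress = 57*1000*(6.7e-06 - 8.8e-06)*778 = -93.1 MPa

-93.1


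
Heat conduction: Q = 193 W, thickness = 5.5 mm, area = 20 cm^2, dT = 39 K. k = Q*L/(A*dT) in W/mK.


k = 193*5.5/1000/(20/10000*39) = 13.61 W/mK

13.61


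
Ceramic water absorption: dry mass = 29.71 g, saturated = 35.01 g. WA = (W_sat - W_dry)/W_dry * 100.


WA = (35.01 - 29.71) / 29.71 * 100 = 17.84%

17.84


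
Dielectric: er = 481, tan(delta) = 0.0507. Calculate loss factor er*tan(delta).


Loss = 481 * 0.0507 = 24.387

24.387


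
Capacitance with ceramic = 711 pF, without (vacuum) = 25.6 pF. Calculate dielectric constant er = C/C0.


er = 711 / 25.6 = 27.77

27.77


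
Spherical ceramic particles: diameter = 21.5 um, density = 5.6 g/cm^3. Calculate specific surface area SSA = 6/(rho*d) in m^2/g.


SSA = 6 / (5.6 * 21.5) = 0.05 m^2/g

0.05


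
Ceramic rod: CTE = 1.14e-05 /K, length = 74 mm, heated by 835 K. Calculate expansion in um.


dL = 1.14e-05 * 74 * 835 * 1000 = 704.406 um

704.406


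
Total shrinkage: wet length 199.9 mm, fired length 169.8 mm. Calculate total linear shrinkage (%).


TS = (199.9 - 169.8) / 199.9 * 100 = 15.06%

15.06


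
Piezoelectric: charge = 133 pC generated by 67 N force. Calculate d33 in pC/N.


d33 = 133 / 67 = 2.0 pC/N

2.0


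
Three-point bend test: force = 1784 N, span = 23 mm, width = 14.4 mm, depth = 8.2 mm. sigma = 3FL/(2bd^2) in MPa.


sigma = 3*1784*23/(2*14.4*8.2^2) = 63.6 MPa

63.6


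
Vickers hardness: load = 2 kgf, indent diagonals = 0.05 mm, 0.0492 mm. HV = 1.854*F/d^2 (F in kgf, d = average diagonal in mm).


d_avg = (0.05+0.0492)/2 = 0.0496 mm
HV = 1.854*2/0.0496^2 = 1507

1507


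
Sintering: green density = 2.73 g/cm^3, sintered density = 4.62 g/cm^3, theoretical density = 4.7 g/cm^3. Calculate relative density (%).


Relative = 4.62 / 4.7 * 100 = 98.3%

98.3


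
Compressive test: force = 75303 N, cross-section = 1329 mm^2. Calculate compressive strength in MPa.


CS = 75303 / 1329 = 56.7 MPa

56.7


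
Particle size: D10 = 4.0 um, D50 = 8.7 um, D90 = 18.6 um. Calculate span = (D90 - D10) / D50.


Span = (18.6 - 4.0) / 8.7 = 14.6 / 8.7 = 1.678

1.678


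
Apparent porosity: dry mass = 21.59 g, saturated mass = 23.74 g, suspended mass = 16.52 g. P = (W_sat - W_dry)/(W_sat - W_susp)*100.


P = (23.74 - 21.59) / (23.74 - 16.52) * 100 = 2.15 / 7.22 * 100 = 29.8%

29.8


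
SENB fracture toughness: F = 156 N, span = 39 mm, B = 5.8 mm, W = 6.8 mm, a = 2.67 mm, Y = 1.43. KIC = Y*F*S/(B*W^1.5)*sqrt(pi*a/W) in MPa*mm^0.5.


KIC = 1.43*156*39/(5.8*6.8^1.5)*sqrt(pi*2.67/6.8) = 93.95

93.95


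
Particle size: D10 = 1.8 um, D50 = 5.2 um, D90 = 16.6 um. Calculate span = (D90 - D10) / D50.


Span = (16.6 - 1.8) / 5.2 = 14.8 / 5.2 = 2.846

2.846


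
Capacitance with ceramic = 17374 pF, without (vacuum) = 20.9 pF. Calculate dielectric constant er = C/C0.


er = 17374 / 20.9 = 831.29

831.29


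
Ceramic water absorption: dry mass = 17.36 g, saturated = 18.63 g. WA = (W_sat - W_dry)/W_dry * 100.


WA = (18.63 - 17.36) / 17.36 * 100 = 7.32%

7.32


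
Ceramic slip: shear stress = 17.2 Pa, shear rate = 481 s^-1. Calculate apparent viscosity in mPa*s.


eta = tau/gamma * 1000 = 17.2/481 * 1000 = 35.8 mPa*s

35.8


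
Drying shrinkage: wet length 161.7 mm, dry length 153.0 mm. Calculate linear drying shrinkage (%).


DS = (161.7 - 153.0) / 161.7 * 100 = 5.38%

5.38


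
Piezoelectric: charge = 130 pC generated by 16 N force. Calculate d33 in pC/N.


d33 = 130 / 16 = 8.1 pC/N

8.1


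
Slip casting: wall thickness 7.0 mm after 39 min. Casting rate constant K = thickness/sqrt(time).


K = 7.0 / sqrt(39) = 7.0 / 6.245 = 1.121 mm/min^0.5

1.121


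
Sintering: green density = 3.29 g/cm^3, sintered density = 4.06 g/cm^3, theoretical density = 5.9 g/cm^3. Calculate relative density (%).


Relative = 4.06 / 5.9 * 100 = 68.8%

68.8


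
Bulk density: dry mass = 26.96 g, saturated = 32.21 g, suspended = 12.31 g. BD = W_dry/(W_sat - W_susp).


BD = 26.96 / (32.21 - 12.31) = 26.96 / 19.9 = 1.355 g/cm^3

1.355


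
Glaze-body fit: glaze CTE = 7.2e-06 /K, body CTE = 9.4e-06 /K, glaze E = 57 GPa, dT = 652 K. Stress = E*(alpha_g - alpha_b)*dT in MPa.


Stress = 57*1000*(7.2e-06 - 9.4e-06)*652 = -81.8 MPa

-81.8


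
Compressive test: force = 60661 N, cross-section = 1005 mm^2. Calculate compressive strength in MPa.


CS = 60661 / 1005 = 60.4 MPa

60.4


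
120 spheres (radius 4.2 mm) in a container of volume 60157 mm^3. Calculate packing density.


V_sphere = 4/3*pi*4.2^3 = 310.3391 mm^3
Total V = 120*310.3391 = 37240.692 mm^3
PD = 37240.692 / 60157 = 0.619

0.619


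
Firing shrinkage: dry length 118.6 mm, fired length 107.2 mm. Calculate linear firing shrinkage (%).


FS = (118.6 - 107.2) / 118.6 * 100 = 9.61%

9.61


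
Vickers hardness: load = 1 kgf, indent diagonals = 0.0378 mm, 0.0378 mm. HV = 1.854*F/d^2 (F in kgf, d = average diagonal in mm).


d_avg = (0.0378+0.0378)/2 = 0.0378 mm
HV = 1.854*1/0.0378^2 = 1298

1298


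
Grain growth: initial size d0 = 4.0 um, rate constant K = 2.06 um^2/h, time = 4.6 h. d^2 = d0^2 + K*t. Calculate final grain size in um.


d^2 = 4.0^2 + 2.06*4.6 = 25.476
d = sqrt(25.476) = 5.05 um

5.05


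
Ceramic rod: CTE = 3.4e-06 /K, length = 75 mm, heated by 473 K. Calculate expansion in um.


dL = 3.4e-06 * 75 * 473 * 1000 = 120.615 um

120.615


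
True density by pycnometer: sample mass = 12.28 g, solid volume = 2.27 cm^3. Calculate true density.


TD = 12.28 / 2.27 = 5.41 g/cm^3

5.41


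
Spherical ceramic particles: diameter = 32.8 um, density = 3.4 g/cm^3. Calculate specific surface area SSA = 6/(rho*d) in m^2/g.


SSA = 6 / (3.4 * 32.8) = 0.054 m^2/g

0.054


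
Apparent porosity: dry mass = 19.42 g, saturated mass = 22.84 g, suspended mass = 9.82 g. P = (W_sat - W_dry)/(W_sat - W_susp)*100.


P = (22.84 - 19.42) / (22.84 - 9.82) * 100 = 3.42 / 13.02 * 100 = 26.3%

26.3


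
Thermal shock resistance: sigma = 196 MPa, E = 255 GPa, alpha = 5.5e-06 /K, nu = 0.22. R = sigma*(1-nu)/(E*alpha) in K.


R = 196*(1-0.22)/(255*1000*5.5e-06) = 109 K

109


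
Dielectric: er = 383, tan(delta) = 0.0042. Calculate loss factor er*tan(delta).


Loss = 383 * 0.0042 = 1.609

1.609


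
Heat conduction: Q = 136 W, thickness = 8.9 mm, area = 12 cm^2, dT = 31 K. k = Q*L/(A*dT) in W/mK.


k = 136*8.9/1000/(12/10000*31) = 32.54 W/mK

32.54


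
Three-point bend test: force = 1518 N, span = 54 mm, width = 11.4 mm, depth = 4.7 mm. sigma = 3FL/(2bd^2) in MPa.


sigma = 3*1518*54/(2*11.4*4.7^2) = 488.3 MPa

488.3


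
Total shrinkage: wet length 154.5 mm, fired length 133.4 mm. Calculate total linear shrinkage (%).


TS = (154.5 - 133.4) / 154.5 * 100 = 13.66%

13.66


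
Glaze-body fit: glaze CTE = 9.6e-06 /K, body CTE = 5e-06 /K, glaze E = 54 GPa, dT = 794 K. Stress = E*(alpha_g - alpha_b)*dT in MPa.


Stress = 54*1000*(9.6e-06 - 5e-06)*794 = 197.2 MPa

197.2


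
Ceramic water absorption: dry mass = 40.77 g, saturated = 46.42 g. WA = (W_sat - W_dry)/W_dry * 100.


WA = (46.42 - 40.77) / 40.77 * 100 = 13.86%

13.86


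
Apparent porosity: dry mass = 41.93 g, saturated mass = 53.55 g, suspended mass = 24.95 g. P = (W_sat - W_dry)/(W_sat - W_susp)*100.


P = (53.55 - 41.93) / (53.55 - 24.95) * 100 = 11.62 / 28.6 * 100 = 40.6%

40.6


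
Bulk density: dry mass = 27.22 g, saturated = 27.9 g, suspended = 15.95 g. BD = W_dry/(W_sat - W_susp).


BD = 27.22 / (27.9 - 15.95) = 27.22 / 11.95 = 2.278 g/cm^3

2.278


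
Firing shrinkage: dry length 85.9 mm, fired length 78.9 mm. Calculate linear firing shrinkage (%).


FS = (85.9 - 78.9) / 85.9 * 100 = 8.15%

8.15


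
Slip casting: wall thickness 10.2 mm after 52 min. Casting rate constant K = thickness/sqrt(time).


K = 10.2 / sqrt(52) = 10.2 / 7.2111 = 1.414 mm/min^0.5

1.414


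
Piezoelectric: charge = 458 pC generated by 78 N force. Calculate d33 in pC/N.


d33 = 458 / 78 = 5.9 pC/N

5.9


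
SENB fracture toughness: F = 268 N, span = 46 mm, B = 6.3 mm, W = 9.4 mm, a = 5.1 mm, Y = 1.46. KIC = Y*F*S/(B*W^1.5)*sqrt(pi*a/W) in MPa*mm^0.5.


KIC = 1.46*268*46/(6.3*9.4^1.5)*sqrt(pi*5.1/9.4) = 129.42

129.42


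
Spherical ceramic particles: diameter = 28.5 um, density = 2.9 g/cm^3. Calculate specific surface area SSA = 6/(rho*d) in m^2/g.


SSA = 6 / (2.9 * 28.5) = 0.073 m^2/g

0.073


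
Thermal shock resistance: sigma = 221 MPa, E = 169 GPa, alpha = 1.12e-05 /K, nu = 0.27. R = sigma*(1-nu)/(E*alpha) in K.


R = 221*(1-0.27)/(169*1000*1.12e-05) = 85 K

85


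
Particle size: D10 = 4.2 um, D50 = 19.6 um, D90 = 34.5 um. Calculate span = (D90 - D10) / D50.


Span = (34.5 - 4.2) / 19.6 = 30.3 / 19.6 = 1.546

1.546


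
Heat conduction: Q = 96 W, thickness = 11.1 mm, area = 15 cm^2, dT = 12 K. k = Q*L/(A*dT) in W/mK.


k = 96*11.1/1000/(15/10000*12) = 59.2 W/mK

59.2


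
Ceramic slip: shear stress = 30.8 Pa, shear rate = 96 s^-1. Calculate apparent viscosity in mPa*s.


eta = tau/gamma * 1000 = 30.8/96 * 1000 = 320.8 mPa*s

320.8


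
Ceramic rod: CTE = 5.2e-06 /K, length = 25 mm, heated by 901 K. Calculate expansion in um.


dL = 5.2e-06 * 25 * 901 * 1000 = 117.13 um

117.13


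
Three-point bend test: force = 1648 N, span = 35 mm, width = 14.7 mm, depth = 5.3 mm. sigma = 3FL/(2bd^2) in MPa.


sigma = 3*1648*35/(2*14.7*5.3^2) = 209.5 MPa

209.5


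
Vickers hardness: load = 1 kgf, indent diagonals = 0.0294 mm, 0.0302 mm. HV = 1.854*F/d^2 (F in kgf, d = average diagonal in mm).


d_avg = (0.0294+0.0302)/2 = 0.0298 mm
HV = 1.854*1/0.0298^2 = 2088

2088


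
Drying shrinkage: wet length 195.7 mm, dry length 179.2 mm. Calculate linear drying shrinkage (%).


DS = (195.7 - 179.2) / 195.7 * 100 = 8.43%

8.43


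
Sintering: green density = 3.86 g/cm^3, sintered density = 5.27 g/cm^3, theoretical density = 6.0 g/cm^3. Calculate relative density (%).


Relative = 5.27 / 6.0 * 100 = 87.8%

87.8


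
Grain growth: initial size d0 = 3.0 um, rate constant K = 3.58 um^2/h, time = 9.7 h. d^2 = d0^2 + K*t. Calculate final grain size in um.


d^2 = 3.0^2 + 3.58*9.7 = 43.726
d = sqrt(43.726) = 6.61 um

6.61


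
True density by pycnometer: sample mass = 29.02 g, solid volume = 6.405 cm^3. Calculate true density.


TD = 29.02 / 6.405 = 4.531 g/cm^3

4.531


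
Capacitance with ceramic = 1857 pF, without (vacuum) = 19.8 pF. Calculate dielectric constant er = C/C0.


er = 1857 / 19.8 = 93.79

93.79


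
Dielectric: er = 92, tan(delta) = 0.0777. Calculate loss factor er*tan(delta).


Loss = 92 * 0.0777 = 7.148

7.148


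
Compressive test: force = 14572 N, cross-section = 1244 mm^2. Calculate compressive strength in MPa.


CS = 14572 / 1244 = 11.7 MPa

11.7


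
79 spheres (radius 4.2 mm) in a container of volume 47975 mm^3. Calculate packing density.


V_sphere = 4/3*pi*4.2^3 = 310.3391 mm^3
Total V = 79*310.3391 = 24516.7889 mm^3
PD = 24516.7889 / 47975 = 0.511

0.511


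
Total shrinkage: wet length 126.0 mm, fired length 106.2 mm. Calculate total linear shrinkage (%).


TS = (126.0 - 106.2) / 126.0 * 100 = 15.71%

15.71


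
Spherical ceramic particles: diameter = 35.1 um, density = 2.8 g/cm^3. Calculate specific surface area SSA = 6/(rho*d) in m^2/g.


SSA = 6 / (2.8 * 35.1) = 0.061 m^2/g

0.061


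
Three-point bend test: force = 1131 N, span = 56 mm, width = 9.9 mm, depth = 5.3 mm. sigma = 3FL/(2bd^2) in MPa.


sigma = 3*1131*56/(2*9.9*5.3^2) = 341.6 MPa

341.6


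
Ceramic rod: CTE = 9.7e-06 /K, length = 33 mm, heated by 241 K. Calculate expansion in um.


dL = 9.7e-06 * 33 * 241 * 1000 = 77.144 um

77.144


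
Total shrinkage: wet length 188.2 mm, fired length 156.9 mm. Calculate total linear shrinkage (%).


TS = (188.2 - 156.9) / 188.2 * 100 = 16.63%

16.63


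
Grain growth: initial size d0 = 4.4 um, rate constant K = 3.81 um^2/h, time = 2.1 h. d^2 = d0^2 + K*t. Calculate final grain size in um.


d^2 = 4.4^2 + 3.81*2.1 = 27.361
d = sqrt(27.361) = 5.23 um

5.23


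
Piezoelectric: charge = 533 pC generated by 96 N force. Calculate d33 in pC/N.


d33 = 533 / 96 = 5.6 pC/N

5.6


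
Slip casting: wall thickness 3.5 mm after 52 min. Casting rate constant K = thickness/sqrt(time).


K = 3.5 / sqrt(52) = 3.5 / 7.2111 = 0.485 mm/min^0.5

0.485


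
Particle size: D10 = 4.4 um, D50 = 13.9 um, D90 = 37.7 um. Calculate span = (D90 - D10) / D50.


Span = (37.7 - 4.4) / 13.9 = 33.3 / 13.9 = 2.396

2.396


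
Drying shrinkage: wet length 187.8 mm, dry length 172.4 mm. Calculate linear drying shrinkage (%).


DS = (187.8 - 172.4) / 187.8 * 100 = 8.2%

8.2


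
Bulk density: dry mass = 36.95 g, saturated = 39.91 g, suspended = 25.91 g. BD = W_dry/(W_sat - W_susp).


BD = 36.95 / (39.91 - 25.91) = 36.95 / 14.0 = 2.639 g/cm^3

2.639


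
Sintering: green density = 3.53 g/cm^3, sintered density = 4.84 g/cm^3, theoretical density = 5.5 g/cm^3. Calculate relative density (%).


Relative = 4.84 / 5.5 * 100 = 88.0%

88.0


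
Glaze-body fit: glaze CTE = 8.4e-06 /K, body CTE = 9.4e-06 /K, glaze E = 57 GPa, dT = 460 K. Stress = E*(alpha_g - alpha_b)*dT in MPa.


Stress = 57*1000*(8.4e-06 - 9.4e-06)*460 = -26.2 MPa

-26.2


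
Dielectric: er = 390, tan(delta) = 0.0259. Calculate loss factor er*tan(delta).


Loss = 390 * 0.0259 = 10.101

10.101


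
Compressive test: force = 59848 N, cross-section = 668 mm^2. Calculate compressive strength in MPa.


CS = 59848 / 668 = 89.6 MPa

89.6


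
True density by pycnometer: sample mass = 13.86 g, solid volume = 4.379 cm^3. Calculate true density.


TD = 13.86 / 4.379 = 3.165 g/cm^3

3.165


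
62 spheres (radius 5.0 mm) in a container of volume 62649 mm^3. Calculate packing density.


V_sphere = 4/3*pi*5.0^3 = 523.5988 mm^3
Total V = 62*523.5988 = 32463.1256 mm^3
PD = 32463.1256 / 62649 = 0.518

0.518


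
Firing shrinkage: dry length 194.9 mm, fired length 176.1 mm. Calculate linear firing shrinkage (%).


FS = (194.9 - 176.1) / 194.9 * 100 = 9.65%

9.65


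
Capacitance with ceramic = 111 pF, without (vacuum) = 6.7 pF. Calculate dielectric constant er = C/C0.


er = 111 / 6.7 = 16.57

16.57


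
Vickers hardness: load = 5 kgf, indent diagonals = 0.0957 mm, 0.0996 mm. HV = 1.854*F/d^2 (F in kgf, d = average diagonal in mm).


d_avg = (0.0957+0.0996)/2 = 0.09765 mm
HV = 1.854*5/0.09765^2 = 972

972


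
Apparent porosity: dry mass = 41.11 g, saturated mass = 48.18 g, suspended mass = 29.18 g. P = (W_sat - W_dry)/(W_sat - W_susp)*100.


P = (48.18 - 41.11) / (48.18 - 29.18) * 100 = 7.07 / 19.0 * 100 = 37.2%

37.2


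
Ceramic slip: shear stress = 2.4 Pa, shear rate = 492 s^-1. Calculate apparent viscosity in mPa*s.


eta = tau/gamma * 1000 = 2.4/492 * 1000 = 4.9 mPa*s

4.9


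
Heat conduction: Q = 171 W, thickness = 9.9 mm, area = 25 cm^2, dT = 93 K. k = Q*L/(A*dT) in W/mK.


k = 171*9.9/1000/(25/10000*93) = 7.28 W/mK

7.28


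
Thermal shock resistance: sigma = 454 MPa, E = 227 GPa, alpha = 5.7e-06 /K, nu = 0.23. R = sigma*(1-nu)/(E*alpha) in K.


R = 454*(1-0.23)/(227*1000*5.7e-06) = 270 K

270


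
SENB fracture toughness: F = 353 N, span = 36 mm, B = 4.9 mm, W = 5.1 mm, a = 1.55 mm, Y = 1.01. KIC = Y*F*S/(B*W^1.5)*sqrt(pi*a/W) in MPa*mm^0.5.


KIC = 1.01*353*36/(4.9*5.1^1.5)*sqrt(pi*1.55/5.1) = 222.23

222.23


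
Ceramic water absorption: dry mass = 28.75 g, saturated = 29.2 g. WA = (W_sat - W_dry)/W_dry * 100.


WA = (29.2 - 28.75) / 28.75 * 100 = 1.57%

1.57


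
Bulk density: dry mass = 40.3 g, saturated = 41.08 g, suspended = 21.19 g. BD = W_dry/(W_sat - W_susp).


BD = 40.3 / (41.08 - 21.19) = 40.3 / 19.89 = 2.026 g/cm^3

2.026


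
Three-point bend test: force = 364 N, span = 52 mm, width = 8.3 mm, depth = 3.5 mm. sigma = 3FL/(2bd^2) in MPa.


sigma = 3*364*52/(2*8.3*3.5^2) = 279.2 MPa

279.2


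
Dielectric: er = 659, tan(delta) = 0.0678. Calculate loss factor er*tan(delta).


Loss = 659 * 0.0678 = 44.68

44.68


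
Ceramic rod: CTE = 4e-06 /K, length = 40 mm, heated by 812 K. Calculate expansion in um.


dL = 4e-06 * 40 * 812 * 1000 = 129.92 um

129.92


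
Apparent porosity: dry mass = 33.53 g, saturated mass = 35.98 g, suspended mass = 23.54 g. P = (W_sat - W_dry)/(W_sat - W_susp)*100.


P = (35.98 - 33.53) / (35.98 - 23.54) * 100 = 2.45 / 12.44 * 100 = 19.7%

19.7


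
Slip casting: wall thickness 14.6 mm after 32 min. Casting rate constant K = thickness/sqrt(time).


K = 14.6 / sqrt(32) = 14.6 / 5.6569 = 2.581 mm/min^0.5

2.581


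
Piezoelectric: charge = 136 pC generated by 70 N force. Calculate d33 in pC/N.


d33 = 136 / 70 = 1.9 pC/N

1.9


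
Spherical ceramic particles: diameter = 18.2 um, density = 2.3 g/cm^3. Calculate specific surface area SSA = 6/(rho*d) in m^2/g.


SSA = 6 / (2.3 * 18.2) = 0.143 m^2/g

0.143


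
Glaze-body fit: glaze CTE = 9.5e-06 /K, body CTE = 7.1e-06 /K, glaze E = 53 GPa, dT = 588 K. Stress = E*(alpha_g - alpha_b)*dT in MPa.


Stress = 53*1000*(9.5e-06 - 7.1e-06)*588 = 74.8 MPa

74.8


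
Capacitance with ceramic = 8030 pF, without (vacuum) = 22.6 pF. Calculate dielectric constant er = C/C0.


er = 8030 / 22.6 = 355.31

355.31


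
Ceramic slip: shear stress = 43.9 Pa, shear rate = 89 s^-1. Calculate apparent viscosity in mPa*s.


eta = tau/gamma * 1000 = 43.9/89 * 1000 = 493.3 mPa*s

493.3


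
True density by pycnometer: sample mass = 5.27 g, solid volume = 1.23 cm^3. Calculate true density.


TD = 5.27 / 1.23 = 4.285 g/cm^3

4.285


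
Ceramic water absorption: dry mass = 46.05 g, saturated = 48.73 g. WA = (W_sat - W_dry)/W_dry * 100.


WA = (48.73 - 46.05) / 46.05 * 100 = 5.82%

5.82


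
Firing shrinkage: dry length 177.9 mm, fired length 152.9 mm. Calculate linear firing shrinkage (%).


FS = (177.9 - 152.9) / 177.9 * 100 = 14.05%

14.05


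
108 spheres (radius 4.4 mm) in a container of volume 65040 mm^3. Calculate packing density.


V_sphere = 4/3*pi*4.4^3 = 356.8179 mm^3
Total V = 108*356.8179 = 38536.3332 mm^3
PD = 38536.3332 / 65040 = 0.593

0.593


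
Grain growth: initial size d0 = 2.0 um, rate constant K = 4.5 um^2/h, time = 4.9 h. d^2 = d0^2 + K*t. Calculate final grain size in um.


d^2 = 2.0^2 + 4.5*4.9 = 26.05
d = sqrt(26.05) = 5.1 um

5.1


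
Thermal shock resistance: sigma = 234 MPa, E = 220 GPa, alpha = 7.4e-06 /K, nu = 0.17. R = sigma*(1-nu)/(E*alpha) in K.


R = 234*(1-0.17)/(220*1000*7.4e-06) = 119 K

119


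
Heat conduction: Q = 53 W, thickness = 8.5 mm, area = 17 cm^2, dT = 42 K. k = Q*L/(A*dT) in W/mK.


k = 53*8.5/1000/(17/10000*42) = 6.31 W/mK

6.31


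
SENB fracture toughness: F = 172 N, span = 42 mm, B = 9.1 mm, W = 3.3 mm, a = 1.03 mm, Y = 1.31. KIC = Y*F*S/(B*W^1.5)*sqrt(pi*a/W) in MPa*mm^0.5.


KIC = 1.31*172*42/(9.1*3.3^1.5)*sqrt(pi*1.03/3.3) = 171.78

171.78


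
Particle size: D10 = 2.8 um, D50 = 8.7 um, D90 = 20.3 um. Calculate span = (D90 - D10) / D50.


Span = (20.3 - 2.8) / 8.7 = 17.5 / 8.7 = 2.011

2.011


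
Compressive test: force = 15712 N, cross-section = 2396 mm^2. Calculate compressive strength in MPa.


CS = 15712 / 2396 = 6.6 MPa

6.6


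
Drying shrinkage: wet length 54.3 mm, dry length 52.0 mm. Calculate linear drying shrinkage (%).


DS = (54.3 - 52.0) / 54.3 * 100 = 4.24%

4.24


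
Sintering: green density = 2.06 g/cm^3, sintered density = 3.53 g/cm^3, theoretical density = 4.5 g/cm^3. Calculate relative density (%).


Relative = 3.53 / 4.5 * 100 = 78.4%

78.4


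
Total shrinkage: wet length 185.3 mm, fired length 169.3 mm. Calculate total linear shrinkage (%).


TS = (185.3 - 169.3) / 185.3 * 100 = 8.63%

8.63


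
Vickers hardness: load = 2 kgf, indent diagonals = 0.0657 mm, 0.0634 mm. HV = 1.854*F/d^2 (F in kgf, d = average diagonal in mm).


d_avg = (0.0657+0.0634)/2 = 0.06455 mm
HV = 1.854*2/0.06455^2 = 890

890


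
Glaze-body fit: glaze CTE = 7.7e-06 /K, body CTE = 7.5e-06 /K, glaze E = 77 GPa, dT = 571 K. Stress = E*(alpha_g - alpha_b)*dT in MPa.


Stress = 77*1000*(7.7e-06 - 7.5e-06)*571 = 8.8 MPa

8.8


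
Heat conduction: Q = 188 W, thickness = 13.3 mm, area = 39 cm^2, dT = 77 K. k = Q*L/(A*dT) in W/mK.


k = 188*13.3/1000/(39/10000*77) = 8.33 W/mK

8.33


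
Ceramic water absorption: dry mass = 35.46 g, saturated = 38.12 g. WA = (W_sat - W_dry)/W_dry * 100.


WA = (38.12 - 35.46) / 35.46 * 100 = 7.5%

7.5


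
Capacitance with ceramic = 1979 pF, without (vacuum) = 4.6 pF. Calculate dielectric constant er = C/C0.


er = 1979 / 4.6 = 430.22

430.22


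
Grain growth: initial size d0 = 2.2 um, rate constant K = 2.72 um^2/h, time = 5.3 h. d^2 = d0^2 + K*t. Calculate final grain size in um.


d^2 = 2.2^2 + 2.72*5.3 = 19.256
d = sqrt(19.256) = 4.39 um

4.39


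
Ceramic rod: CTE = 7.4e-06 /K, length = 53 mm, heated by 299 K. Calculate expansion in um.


dL = 7.4e-06 * 53 * 299 * 1000 = 117.268 um

117.268


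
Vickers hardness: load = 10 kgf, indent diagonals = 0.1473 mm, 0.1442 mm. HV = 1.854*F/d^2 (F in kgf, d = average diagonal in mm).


d_avg = (0.1473+0.1442)/2 = 0.14575 mm
HV = 1.854*10/0.14575^2 = 873

873


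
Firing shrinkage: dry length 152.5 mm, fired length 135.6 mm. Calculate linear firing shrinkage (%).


FS = (152.5 - 135.6) / 152.5 * 100 = 11.08%

11.08


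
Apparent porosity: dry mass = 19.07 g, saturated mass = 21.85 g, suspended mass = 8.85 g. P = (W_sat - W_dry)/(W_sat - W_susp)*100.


P = (21.85 - 19.07) / (21.85 - 8.85) * 100 = 2.78 / 13.0 * 100 = 21.4%

21.4


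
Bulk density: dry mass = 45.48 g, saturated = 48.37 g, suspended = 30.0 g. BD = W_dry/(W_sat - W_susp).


BD = 45.48 / (48.37 - 30.0) = 45.48 / 18.37 = 2.476 g/cm^3

2.476


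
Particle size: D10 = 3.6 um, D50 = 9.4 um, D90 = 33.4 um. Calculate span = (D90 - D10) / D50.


Span = (33.4 - 3.6) / 9.4 = 29.8 / 9.4 = 3.17

3.17


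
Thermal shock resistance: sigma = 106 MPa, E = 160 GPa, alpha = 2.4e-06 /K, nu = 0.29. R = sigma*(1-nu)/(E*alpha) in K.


R = 106*(1-0.29)/(160*1000*2.4e-06) = 196 K

196


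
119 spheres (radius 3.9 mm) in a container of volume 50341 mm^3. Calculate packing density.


V_sphere = 4/3*pi*3.9^3 = 248.4748 mm^3
Total V = 119*248.4748 = 29568.5012 mm^3
PD = 29568.5012 / 50341 = 0.587

0.587


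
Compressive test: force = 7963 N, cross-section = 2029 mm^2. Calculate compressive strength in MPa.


CS = 7963 / 2029 = 3.9 MPa

3.9


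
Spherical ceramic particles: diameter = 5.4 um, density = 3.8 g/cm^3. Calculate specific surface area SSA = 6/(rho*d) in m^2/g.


SSA = 6 / (3.8 * 5.4) = 0.292 m^2/g

0.292


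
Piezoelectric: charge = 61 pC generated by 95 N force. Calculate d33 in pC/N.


d33 = 61 / 95 = 0.6 pC/N

0.6


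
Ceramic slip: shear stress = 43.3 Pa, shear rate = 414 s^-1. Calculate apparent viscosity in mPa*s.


eta = tau/gamma * 1000 = 43.3/414 * 1000 = 104.6 mPa*s

104.6


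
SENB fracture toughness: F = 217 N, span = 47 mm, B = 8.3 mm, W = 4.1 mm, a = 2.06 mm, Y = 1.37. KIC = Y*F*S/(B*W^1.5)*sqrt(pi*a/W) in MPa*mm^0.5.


KIC = 1.37*217*47/(8.3*4.1^1.5)*sqrt(pi*2.06/4.1) = 254.77

254.77


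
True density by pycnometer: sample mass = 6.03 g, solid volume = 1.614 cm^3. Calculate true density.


TD = 6.03 / 1.614 = 3.736 g/cm^3

3.736


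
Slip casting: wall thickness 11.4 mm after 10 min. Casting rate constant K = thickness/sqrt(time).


K = 11.4 / sqrt(10) = 11.4 / 3.1623 = 3.605 mm/min^0.5

3.605


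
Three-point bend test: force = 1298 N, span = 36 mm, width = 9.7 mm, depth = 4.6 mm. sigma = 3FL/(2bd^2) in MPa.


sigma = 3*1298*36/(2*9.7*4.6^2) = 341.5 MPa

341.5


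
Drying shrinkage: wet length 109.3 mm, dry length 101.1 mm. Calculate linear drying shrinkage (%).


DS = (109.3 - 101.1) / 109.3 * 100 = 7.5%

7.5


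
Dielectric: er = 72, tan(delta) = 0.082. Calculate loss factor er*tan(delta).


Loss = 72 * 0.082 = 5.904

5.904


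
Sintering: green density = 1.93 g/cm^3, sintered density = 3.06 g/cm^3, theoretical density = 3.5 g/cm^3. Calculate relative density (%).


Relative = 3.06 / 3.5 * 100 = 87.4%

87.4


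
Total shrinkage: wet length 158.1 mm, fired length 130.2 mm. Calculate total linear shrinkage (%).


TS = (158.1 - 130.2) / 158.1 * 100 = 17.65%

17.65


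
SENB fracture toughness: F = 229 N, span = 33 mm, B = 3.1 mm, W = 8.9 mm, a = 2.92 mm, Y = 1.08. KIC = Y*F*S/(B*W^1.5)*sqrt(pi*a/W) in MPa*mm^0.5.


KIC = 1.08*229*33/(3.1*8.9^1.5)*sqrt(pi*2.92/8.9) = 100.67

100.67


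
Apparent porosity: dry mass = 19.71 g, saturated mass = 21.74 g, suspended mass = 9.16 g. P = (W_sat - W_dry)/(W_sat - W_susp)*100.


P = (21.74 - 19.71) / (21.74 - 9.16) * 100 = 2.03 / 12.58 * 100 = 16.1%

16.1


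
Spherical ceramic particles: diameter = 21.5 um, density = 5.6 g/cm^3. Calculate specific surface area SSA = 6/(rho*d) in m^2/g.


SSA = 6 / (5.6 * 21.5) = 0.05 m^2/g

0.05


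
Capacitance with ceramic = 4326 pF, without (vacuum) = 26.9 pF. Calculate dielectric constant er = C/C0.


er = 4326 / 26.9 = 160.82

160.82


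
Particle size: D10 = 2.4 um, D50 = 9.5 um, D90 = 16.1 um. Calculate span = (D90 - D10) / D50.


Span = (16.1 - 2.4) / 9.5 = 13.7 / 9.5 = 1.442

1.442


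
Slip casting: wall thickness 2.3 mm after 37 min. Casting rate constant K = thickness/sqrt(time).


K = 2.3 / sqrt(37) = 2.3 / 6.0828 = 0.378 mm/min^0.5

0.378


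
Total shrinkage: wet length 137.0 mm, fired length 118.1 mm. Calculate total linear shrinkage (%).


TS = (137.0 - 118.1) / 137.0 * 100 = 13.8%

13.8


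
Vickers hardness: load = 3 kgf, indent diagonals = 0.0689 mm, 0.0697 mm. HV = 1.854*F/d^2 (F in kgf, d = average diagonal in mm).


d_avg = (0.0689+0.0697)/2 = 0.0693 mm
HV = 1.854*3/0.0693^2 = 1158

1158


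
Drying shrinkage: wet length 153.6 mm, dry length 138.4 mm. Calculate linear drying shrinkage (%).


DS = (153.6 - 138.4) / 153.6 * 100 = 9.9%

9.9


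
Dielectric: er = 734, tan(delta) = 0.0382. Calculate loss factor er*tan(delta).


Loss = 734 * 0.0382 = 28.039

28.039


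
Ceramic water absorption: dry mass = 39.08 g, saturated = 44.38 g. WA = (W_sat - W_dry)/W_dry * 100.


WA = (44.38 - 39.08) / 39.08 * 100 = 13.56%

13.56


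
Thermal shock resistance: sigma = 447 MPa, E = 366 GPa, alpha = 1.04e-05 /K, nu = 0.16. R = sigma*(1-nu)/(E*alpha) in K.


R = 447*(1-0.16)/(366*1000*1.04e-05) = 99 K

99


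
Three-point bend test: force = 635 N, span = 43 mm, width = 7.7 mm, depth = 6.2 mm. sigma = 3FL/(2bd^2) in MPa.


sigma = 3*635*43/(2*7.7*6.2^2) = 138.4 MPa

138.4


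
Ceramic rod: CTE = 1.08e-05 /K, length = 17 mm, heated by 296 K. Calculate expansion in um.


dL = 1.08e-05 * 17 * 296 * 1000 = 54.346 um

54.346


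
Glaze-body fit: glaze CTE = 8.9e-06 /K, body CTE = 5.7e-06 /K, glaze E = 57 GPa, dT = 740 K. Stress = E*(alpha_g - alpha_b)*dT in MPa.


Stress = 57*1000*(8.9e-06 - 5.7e-06)*740 = 135.0 MPa

135.0


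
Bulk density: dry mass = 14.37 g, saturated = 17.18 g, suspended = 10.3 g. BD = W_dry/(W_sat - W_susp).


BD = 14.37 / (17.18 - 10.3) = 14.37 / 6.88 = 2.089 g/cm^3

2.089


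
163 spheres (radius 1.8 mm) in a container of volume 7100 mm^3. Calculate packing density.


V_sphere = 4/3*pi*1.8^3 = 24.429 mm^3
Total V = 163*24.429 = 3981.927 mm^3
PD = 3981.927 / 7100 = 0.561

0.561


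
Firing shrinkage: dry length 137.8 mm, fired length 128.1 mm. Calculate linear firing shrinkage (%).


FS = (137.8 - 128.1) / 137.8 * 100 = 7.04%

7.04


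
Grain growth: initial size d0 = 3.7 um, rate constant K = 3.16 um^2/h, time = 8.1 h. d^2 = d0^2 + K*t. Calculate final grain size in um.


d^2 = 3.7^2 + 3.16*8.1 = 39.286
d = sqrt(39.286) = 6.27 um

6.27


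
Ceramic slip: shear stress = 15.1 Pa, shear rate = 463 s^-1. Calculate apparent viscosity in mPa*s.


eta = tau/gamma * 1000 = 15.1/463 * 1000 = 32.6 mPa*s

32.6


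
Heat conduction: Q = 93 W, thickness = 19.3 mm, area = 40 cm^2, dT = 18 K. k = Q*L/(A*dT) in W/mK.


k = 93*19.3/1000/(40/10000*18) = 24.93 W/mK

24.93


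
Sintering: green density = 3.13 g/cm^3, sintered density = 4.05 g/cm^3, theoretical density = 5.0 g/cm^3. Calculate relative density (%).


Relative = 4.05 / 5.0 * 100 = 81.0%

81.0


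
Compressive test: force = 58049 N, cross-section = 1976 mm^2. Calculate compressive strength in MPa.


CS = 58049 / 1976 = 29.4 MPa

29.4
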